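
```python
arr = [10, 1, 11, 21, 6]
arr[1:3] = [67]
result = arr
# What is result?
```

Trace:
`arr = [10, 1, 11, 21, 6]` → arr = [10, 1, 11, 21, 6]
`arr[1:3] = [67]` → arr = [10, 67, 21, 6]
`result = arr` → result = [10, 67, 21, 6]
So result = [10, 67, 21, 6]

Answer: [10, 67, 21, 6]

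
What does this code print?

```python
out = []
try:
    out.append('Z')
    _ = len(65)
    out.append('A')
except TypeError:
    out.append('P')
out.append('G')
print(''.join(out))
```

Execution trace: 'Z' (try body) → 'P' (except TypeError) → 'G' (after the try/except). Output: ZPG

Answer: ZPG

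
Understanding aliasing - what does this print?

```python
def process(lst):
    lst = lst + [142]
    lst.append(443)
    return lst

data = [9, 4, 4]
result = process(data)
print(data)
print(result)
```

Key concept: rebinding parameter vs mutation.
Step by step:
`data = [9, 4, 4]` → data = [9, 4, 4]
`result = process(data)` → result = [9, 4, 4, 142, 443]
`print(data)` → prints [9, 4, 4]
`print(result)` → prints [9, 4, 4, 142, 443]

Answer:
[9, 4, 4]
[9, 4, 4, 142, 443]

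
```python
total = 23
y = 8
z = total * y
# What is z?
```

Trace:
`total = 23` → total = 23
`y = 8` → y = 8
`z = total * y` → z = 184
So z = 184

Answer: 184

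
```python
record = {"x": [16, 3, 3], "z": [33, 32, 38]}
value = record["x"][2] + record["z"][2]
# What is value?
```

Trace:
`record = {"x": [16, 3, 3], "z": [33, 32, 38]}` → record = {'x': [16, 3, 3], 'z': [33, 32, 38]}
`value = record["x"][2] + record["z"][2]` → value = 41
So value = 41

Answer: 41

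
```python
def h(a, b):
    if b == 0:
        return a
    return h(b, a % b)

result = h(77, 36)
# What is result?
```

h(77, 36) -> h(36, 5) -> h(5, 1) -> h(1, 0) -> 1

Answer: 1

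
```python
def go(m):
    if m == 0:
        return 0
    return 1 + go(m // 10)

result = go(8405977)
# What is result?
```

Count of digits of 8405977: 7

Answer: 7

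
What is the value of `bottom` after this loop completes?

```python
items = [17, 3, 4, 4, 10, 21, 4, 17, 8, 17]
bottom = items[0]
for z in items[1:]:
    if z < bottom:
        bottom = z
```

Minimum of [17, 3, 4, 4, 10, 21, 4, 17, 8, 17]
`bottom` takes the values: 17 → 3

Answer: 3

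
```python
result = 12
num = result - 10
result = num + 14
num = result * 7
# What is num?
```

Trace:
`result = 12` → result = 12
`num = result - 10` → num = 2
`result = num + 14` → result = 16
`num = result * 7` → num = 112
So num = 112

Answer: 112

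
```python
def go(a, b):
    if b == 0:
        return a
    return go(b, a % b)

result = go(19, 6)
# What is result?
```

go(19, 6) -> go(6, 1) -> go(1, 0) -> 1

Answer: 1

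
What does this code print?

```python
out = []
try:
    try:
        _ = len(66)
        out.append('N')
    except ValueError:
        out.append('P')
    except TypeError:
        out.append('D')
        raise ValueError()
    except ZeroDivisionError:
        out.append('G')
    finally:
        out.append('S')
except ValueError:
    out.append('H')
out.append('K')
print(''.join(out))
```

Execution trace: 'D' (except TypeError) → 'S' (finally) → 'H' (outer except ValueError) → 'K' (after the try/except). Output: DSHK

Answer: DSHK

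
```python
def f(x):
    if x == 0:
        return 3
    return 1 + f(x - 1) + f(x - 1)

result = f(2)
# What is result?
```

f(x) = 1 + 2·f(x-1), f(0)=3. Closed form: (3+1)·2^2 - 1 = 15.

Answer: 15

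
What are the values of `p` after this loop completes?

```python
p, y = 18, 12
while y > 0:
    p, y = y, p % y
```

GCD of 18 and 12
`p` takes the values: 18 → 12 → 6

Answer: 6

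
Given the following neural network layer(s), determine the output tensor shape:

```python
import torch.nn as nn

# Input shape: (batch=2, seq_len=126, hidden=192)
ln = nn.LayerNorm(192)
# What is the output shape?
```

Input: (2, 126, 192) -> Output: (2, 126, 192)

Answer: (2, 126, 192)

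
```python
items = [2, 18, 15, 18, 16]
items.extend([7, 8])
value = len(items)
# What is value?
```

Trace:
`items = [2, 18, 15, 18, 16]` → items = [2, 18, 15, 18, 16]
`items.extend([7, 8])` → items = [2, 18, 15, 18, 16, 7, 8]
`value = len(items)` → value = 7
So value = 7

Answer: 7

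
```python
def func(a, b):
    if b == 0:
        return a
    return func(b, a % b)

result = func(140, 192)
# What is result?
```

func(140, 192) -> func(192, 140) -> func(140, 52) -> func(52, 36) -> func(36, 16) -> func(16, 4) -> func(4, 0) -> 4

Answer: 4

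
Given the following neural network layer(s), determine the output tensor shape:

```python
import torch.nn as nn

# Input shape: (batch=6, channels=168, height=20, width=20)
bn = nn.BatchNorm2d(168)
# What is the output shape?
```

Input: (6, 168, 20, 20) -> Output: (6, 168, 20, 20)

Answer: (6, 168, 20, 20)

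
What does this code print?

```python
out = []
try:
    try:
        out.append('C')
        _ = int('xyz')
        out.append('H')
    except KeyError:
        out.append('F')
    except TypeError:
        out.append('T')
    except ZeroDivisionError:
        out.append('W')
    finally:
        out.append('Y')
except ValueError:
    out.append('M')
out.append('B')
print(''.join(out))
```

Execution trace: 'C' (try body) → 'Y' (finally) → 'M' (outer except ValueError) → 'B' (after the try/except). Output: CYMB

Answer: CYMB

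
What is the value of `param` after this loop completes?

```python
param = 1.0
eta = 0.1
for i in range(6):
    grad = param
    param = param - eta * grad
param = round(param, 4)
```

Gradient descent: w = 1.0 * (1 - 0.1)^6
`param` takes the values: 1.0 → 0.9 → 0.81 → 0.729 → 0.6561 → 0.59049 → 0.531441 → 0.5314

Answer: 0.5314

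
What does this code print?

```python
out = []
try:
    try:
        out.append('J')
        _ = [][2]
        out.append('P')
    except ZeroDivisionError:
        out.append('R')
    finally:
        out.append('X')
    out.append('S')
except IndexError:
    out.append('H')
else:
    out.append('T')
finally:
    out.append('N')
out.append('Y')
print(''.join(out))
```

Execution trace: 'J' (inner try body) → 'X' (inner finally) → 'H' (except IndexError) → 'N' (finally) → 'Y' (after the try/except). Output: JXHNY

Answer: JXHNY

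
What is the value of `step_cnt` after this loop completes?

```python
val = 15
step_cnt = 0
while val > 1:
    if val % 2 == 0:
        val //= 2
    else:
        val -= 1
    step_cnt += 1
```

Steps to reduce 15 to 1
`step_cnt` takes the values: 0 → 1 → 2 → 3 → 4 → 5 → 6

Answer: 6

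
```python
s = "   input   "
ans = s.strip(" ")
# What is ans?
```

Trace:
`s = "   input   "` → s = '   input   '
`ans = s.strip(" ")` → ans = 'input'
So ans = 'input'

Answer: 'input'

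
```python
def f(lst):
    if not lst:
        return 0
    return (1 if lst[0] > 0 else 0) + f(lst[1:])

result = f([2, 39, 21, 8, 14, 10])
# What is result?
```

Count of positive elements in [2, 39, 21, 8, 14, 10] = 6

Answer: 6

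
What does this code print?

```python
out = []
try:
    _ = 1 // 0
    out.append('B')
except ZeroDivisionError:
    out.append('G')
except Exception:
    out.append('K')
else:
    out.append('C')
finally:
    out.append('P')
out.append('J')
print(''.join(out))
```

Execution trace: 'G' (except ZeroDivisionError) → 'P' (finally) → 'J' (after the try/except). Output: GPJ

Answer: GPJ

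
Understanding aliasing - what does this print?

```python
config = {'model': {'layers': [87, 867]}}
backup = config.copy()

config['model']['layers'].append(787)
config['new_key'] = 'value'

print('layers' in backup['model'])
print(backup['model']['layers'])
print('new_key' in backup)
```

Key concept: shallow copy gotcha with nested dict.
Step by step:
`config = {'model': {'layers': [87, 867]}}` → config = {'model': {'layers': [87, 867]}}
`backup = config.copy()` → backup = {'model': {'layers': [87, 867]}}
`config['model']['layers'].append(787)` → config = {'model': {'layers': [87, 867, 787]}}; backup = {'model': {'layers': [87, 867, 787]}}
`config['new_key'] = 'value'` → config = {'model': {'layers': [87, 867, 787]}, 'new_key': 'value'}
`print('layers' in backup['model'])` → prints True
`print(backup['model']['layers'])` → prints [87, 867, 787]
`print('new_key' in backup)` → prints False

Answer:
True
[87, 867, 787]
False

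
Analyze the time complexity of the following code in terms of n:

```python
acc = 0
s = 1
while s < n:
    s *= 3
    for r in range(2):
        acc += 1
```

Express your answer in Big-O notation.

Each loop level contributes: log n × 1. Multiplying the contributions gives O(log n).

Answer: O(log n)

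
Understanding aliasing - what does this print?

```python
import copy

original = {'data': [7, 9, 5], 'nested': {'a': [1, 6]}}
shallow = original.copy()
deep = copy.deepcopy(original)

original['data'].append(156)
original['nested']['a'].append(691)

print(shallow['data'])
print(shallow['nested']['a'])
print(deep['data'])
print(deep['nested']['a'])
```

Key concept: comparing shallow vs deep copy.
Step by step:
`original = {'data': [7, 9, 5], 'nested': {'a': [1, 6]}}` → original = {'data': [7, 9, 5], 'nested': {'a': [1, 6]}}
`shallow = original.copy()` → shallow = {'data': [7, 9, 5], 'nested': {'a': [1, 6]}}
`deep = copy.deepcopy(original)` → deep = {'data': [7, 9, 5], 'nested': {'a': [1, 6]}}
`original['data'].append(156)` → original = {'data': [7, 9, 5, 156], 'nested': {'a': [1, 6]}}; shallow = {'data': [7, 9, 5, 156], 'nested': {'a': [1, 6]}}
`original['nested']['a'].append(691)` → original = {'data': [7, 9, 5, 156], 'nested': {'a': [1, 6, 691]}}; shallow = {'data': [7, 9, 5, 156], 'nested': {'a': [1, 6, 691]}}
`print(shallow['data'])` → prints [7, 9, 5, 156]
`print(shallow['nested']['a'])` → prints [1, 6, 691]
`print(deep['data'])` → prints [7, 9, 5]
`print(deep['nested']['a'])` → prints [1, 6]

Answer:
[7, 9, 5, 156]
[1, 6, 691]
[7, 9, 5]
[1, 6]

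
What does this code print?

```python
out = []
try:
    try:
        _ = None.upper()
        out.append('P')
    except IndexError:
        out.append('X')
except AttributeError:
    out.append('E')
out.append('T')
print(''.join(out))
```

Execution trace: 'E' (outer except AttributeError) → 'T' (after the try/except). Output: ET

Answer: ET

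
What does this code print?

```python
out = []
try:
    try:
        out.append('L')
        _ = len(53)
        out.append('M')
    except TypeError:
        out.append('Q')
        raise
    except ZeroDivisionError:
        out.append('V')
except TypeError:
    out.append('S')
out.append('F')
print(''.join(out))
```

Execution trace: 'L' (inner try body) → 'Q' (inner except TypeError) → 'S' (outer except TypeError) → 'F' (after the try/except). Output: LQSF

Answer: LQSF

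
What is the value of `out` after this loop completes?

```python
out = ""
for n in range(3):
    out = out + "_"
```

Repeat '_' 3 times
`out` takes the values: "" → "_" → "__" → "___"

Answer: "___"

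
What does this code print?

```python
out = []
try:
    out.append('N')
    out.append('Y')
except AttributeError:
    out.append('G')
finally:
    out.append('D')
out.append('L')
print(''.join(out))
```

Execution trace: 'N' (try body) → 'Y' (try body, no exception) → 'D' (finally) → 'L' (after the try/except). Output: NYDL

Answer: NYDL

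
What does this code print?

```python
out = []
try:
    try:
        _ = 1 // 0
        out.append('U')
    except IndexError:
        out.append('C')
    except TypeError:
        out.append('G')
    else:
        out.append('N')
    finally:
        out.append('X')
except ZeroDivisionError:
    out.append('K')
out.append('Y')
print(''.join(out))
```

Execution trace: 'X' (finally) → 'K' (outer except ZeroDivisionError) → 'Y' (after the try/except). Output: XKY

Answer: XKY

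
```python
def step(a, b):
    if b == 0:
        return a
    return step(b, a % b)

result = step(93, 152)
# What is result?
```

step(93, 152) -> step(152, 93) -> step(93, 59) -> step(59, 34) -> step(34, 25) -> step(25, 9) -> step(9, 7) -> step(7, 2) -> step(2, 1) -> step(1, 0) -> 1

Answer: 1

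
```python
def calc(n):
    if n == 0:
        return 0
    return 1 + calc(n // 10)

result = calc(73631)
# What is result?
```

Count of digits of 73631: 5

Answer: 5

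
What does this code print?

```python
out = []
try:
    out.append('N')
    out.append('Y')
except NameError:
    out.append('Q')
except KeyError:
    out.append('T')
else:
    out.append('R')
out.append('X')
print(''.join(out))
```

Execution trace: 'N' (try body) → 'Y' (try body, no exception) → 'R' (else) → 'X' (after the try/except). Output: NYRX

Answer: NYRX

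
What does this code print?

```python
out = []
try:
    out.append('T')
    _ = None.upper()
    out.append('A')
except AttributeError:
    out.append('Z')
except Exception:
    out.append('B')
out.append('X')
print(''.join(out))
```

Execution trace: 'T' (try body) → 'Z' (except AttributeError) → 'X' (after the try/except). Output: TZX

Answer: TZX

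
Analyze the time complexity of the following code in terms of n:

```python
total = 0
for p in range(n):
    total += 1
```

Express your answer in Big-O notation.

Each loop level contributes: n. Multiplying the contributions gives O(n).

Answer: O(n)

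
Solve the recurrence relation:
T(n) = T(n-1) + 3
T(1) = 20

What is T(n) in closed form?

Unrolling: T(n) = T(1) + 3·(n-1) = 20 + 3(n-1) = 3n + 17.

Answer: T(n) = 3n + 17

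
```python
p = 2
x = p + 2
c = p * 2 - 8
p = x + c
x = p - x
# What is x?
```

Trace:
`p = 2` → p = 2
`x = p + 2` → x = 4
`c = p * 2 - 8` → c = -4
`p = x + c` → p = 0
`x = p - x` → x = -4
So x = -4

Answer: -4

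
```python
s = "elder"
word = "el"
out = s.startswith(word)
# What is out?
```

Trace:
`s = "elder"` → s = 'elder'
`word = "el"` → word = 'el'
`out = s.startswith(word)` → out = True
So out = True

Answer: True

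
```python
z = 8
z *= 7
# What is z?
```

Trace:
`z = 8` → z = 8
`z *= 7` → z = 56
So z = 56

Answer: 56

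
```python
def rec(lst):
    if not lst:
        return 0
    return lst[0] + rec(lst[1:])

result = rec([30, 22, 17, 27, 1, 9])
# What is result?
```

30 + 22 + 17 + 27 + 1 + 9 + 0 = 106

Answer: 106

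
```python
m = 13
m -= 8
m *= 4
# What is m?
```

Trace:
`m = 13` → m = 13
`m -= 8` → m = 5
`m *= 4` → m = 20
So m = 20

Answer: 20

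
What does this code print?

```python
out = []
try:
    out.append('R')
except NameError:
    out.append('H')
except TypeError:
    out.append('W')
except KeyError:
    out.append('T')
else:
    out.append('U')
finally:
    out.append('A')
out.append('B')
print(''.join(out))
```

Execution trace: 'R' (try body, no exception) → 'U' (else) → 'A' (finally) → 'B' (after the try/except). Output: RUAB

Answer: RUAB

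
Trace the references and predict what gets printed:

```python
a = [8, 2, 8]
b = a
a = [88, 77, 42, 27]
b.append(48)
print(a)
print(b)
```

Key concept: rebinding vs mutation: a is rebound to a new list, b still points at the original.
Step by step:
`a = [8, 2, 8]` → a = [8, 2, 8]
`b = a` → b = [8, 2, 8] (same object as a)
`a = [88, 77, 42, 27]` → a = [88, 77, 42, 27]
`b.append(48)` → b = [8, 2, 8, 48]
`print(a)` → prints [88, 77, 42, 27]
`print(b)` → prints [8, 2, 8, 48]

Answer:
[88, 77, 42, 27]
[8, 2, 8, 48]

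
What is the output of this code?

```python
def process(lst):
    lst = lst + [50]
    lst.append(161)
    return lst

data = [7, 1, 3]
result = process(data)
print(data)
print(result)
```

Key concept: rebinding parameter vs mutation.
Step by step:
`data = [7, 1, 3]` → data = [7, 1, 3]
`result = process(data)` → result = [7, 1, 3, 50, 161]
`print(data)` → prints [7, 1, 3]
`print(result)` → prints [7, 1, 3, 50, 161]

Answer:
[7, 1, 3]
[7, 1, 3, 50, 161]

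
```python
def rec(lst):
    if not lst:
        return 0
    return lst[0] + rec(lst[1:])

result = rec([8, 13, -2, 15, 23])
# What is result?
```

8 + 13 + (-2) + 15 + 23 + 0 = 57

Answer: 57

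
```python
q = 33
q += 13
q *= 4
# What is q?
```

Trace:
`q = 33` → q = 33
`q += 13` → q = 46
`q *= 4` → q = 184
So q = 184

Answer: 184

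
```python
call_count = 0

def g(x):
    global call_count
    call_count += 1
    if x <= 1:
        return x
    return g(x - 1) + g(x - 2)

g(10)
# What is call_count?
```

Calls(x) = 1 + Calls(x-1) + Calls(x-2); Calls(0)=Calls(1)=1. For x=10 this gives 177.

Answer: 177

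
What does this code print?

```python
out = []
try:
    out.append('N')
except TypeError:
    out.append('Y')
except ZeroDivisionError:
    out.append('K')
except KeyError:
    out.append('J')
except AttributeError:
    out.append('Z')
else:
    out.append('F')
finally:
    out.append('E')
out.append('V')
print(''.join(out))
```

Execution trace: 'N' (try body, no exception) → 'F' (else) → 'E' (finally) → 'V' (after the try/except). Output: NFEV

Answer: NFEV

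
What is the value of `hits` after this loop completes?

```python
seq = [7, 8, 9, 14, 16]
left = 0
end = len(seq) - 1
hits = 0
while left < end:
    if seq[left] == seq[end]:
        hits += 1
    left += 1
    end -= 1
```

Count matching pairs from ends
`hits` takes the values: 0

Answer: 0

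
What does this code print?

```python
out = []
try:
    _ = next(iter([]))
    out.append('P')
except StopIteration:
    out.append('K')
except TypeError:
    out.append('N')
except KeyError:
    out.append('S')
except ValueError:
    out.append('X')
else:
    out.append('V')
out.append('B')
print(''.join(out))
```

Execution trace: 'K' (except StopIteration) → 'B' (after the try/except). Output: KB

Answer: KB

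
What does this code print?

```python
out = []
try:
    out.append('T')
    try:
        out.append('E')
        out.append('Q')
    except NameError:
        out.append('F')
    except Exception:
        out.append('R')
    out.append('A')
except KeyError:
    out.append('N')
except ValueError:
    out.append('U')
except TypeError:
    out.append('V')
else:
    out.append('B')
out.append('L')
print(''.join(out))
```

Execution trace: 'T' (try body) → 'E' (inner try body) → 'Q' (inner try body, no exception) → 'A' (try body, no exception) → 'B' (else) → 'L' (after the try/except). Output: TEQABL

Answer: TEQABL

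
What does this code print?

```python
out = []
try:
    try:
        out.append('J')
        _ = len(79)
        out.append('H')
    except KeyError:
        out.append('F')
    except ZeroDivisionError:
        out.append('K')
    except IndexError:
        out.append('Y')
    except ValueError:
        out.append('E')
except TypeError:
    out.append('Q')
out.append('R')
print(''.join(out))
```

Execution trace: 'J' (try body) → 'Q' (outer except TypeError) → 'R' (after the try/except). Output: JQR

Answer: JQR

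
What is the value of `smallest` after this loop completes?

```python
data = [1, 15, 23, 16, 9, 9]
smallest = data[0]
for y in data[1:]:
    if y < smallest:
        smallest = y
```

Minimum of [1, 15, 23, 16, 9, 9]
`smallest` takes the values: 1

Answer: 1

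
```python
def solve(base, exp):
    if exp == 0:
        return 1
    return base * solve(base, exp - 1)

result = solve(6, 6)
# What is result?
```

solve(6, 6) = 6 * 6 * 6 * 6 * 6 * 6 = 46656

Answer: 46656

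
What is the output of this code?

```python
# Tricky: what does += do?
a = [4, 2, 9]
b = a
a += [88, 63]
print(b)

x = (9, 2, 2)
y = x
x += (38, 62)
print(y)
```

Key concept: += behavior differs for mutable vs immutable.
Step by step:
`a = [4, 2, 9]` → a = [4, 2, 9]
`b = a` → b = [4, 2, 9] (same object as a)
`a += [88, 63]` → a = [4, 2, 9, 88, 63] (same object as b); b = [4, 2, 9, 88, 63] (same object as a)
`print(b)` → prints [4, 2, 9, 88, 63]
`x = (9, 2, 2)` → x = (9, 2, 2)
`y = x` → y = (9, 2, 2)
`x += (38, 62)` → x = (9, 2, 2, 38, 62)
`print(y)` → prints (9, 2, 2)

Answer:
[4, 2, 9, 88, 63]
(9, 2, 2)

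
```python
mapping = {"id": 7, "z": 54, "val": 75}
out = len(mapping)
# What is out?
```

Trace:
`mapping = {"id": 7, "z": 54, "val": 75}` → mapping = {'id': 7, 'z': 54, 'val': 75}
`out = len(mapping)` → out = 3
So out = 3

Answer: 3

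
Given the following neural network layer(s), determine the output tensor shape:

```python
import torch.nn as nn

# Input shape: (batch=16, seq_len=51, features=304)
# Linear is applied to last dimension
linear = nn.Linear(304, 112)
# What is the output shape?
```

Input: (16, 51, 304) -> Output: (16, 51, 112)

Answer: (16, 51, 112)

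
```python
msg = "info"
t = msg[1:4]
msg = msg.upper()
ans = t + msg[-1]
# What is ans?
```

Trace:
`msg = "info"` → msg = 'info'
`t = msg[1:4]` → t = 'nfo'
`msg = msg.upper()` → msg = 'INFO'
`ans = t + msg[-1]` → ans = 'nfoO'
So ans = 'nfoO'

Answer: 'nfoO'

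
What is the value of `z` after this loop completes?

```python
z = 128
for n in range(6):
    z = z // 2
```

Halve 6 times: 128 // 2^6 = 2
`z` takes the values: 128 → 64 → 32 → 16 → 8 → 4 → 2

Answer: 2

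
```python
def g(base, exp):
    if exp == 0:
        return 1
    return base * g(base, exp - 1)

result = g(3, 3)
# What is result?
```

g(3, 3) = 3 * 3 * 3 = 27

Answer: 27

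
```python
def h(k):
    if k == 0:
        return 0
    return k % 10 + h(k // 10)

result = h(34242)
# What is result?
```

Sum of digits of 34242: 2 + 4 + 2 + 4 + 3 = 15

Answer: 15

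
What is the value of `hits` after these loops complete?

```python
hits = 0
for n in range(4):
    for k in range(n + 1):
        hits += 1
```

Triangle: 1 + 2 + ... + 4
`hits` takes the values: 0 → 1 → 2 → 3 → 4 → 5 → 6 → 7 → 8 → 9 → 10

Answer: 10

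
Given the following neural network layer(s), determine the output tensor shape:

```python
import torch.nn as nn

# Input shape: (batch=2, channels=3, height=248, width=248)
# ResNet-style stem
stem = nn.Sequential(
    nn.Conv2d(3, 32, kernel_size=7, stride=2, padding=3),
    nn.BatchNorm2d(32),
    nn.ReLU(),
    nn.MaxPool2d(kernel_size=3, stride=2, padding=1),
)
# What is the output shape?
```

Input: (2, 3, 248, 248) -> after Conv2d 7x7 stride=2: (2, 32, 124, 124) -> Output: (2, 32, 62, 62)

Answer: (2, 32, 62, 62)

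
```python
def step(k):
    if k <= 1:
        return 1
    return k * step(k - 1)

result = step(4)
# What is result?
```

step(4) = 4 * 3 * 2 * 1 = 24

Answer: 24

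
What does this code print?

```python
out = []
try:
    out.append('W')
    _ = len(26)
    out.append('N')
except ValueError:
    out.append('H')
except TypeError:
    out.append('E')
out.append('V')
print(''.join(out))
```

Execution trace: 'W' (try body) → 'E' (except TypeError) → 'V' (after the try/except). Output: WEV

Answer: WEV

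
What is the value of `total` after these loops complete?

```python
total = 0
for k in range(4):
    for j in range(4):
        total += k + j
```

Sum of all k+j for k,j in 4x4
`total` takes the values: 0 → 1 → 3 → 6 → 7 → 9 → 12 → 16 → 18 → 21 → 25 → 30 → 33 → 37 → 42 → 48

Answer: 48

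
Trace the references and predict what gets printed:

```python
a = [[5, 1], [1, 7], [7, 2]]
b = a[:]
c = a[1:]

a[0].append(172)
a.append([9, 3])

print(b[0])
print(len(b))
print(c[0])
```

Key concept: slice with nested mutation.
Step by step:
`a = [[5, 1], [1, 7], [7, 2]]` → a = [[5, 1], [1, 7], [7, 2]]
`b = a[:]` → b = [[5, 1], [1, 7], [7, 2]]
`c = a[1:]` → c = [[1, 7], [7, 2]]
`a[0].append(172)` → a = [[5, 1, 172], [1, 7], [7, 2]]; b = [[5, 1, 172], [1, 7], [7, 2]]
`a.append([9, 3])` → a = [[5, 1, 172], [1, 7], [7, 2], [9, 3]]
`print(b[0])` → prints [5, 1, 172]
`print(len(b))` → prints 3
`print(c[0])` → prints [1, 7]

Answer:
[5, 1, 172]
3
[1, 7]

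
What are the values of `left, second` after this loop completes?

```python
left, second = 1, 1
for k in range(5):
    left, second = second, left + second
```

Fibonacci: after 5 iterations
`left, second` takes the values: (1, 1) → (1, 2) → (2, 3) → (3, 5) → (5, 8) → (8, 13)

Answer: 8, 13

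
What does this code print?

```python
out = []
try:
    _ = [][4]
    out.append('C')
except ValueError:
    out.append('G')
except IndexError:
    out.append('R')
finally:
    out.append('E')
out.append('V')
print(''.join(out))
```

Execution trace: 'R' (except IndexError) → 'E' (finally) → 'V' (after the try/except). Output: REV

Answer: REV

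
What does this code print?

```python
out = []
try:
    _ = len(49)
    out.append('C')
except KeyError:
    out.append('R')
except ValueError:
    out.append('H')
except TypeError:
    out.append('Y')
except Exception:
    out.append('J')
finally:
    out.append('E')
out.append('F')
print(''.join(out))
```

Execution trace: 'Y' (except TypeError) → 'E' (finally) → 'F' (after the try/except). Output: YEF

Answer: YEF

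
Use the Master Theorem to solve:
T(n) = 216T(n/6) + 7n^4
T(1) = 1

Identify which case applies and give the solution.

a=216, b=6, f(n)=7n^4. log_6(216) = 3. Since c=4 > 3 and the regularity condition holds (216(n/6)^4 = (216/6^4)n^4 with 216/6^4 < 1), Case 3 applies: T(n) = Θ(f(n)) = O(n^4).

Answer: O(n^4) - Case 3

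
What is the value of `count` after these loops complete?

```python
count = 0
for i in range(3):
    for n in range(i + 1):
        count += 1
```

Triangle: 1 + 2 + ... + 3
`count` takes the values: 0 → 1 → 2 → 3 → 4 → 5 → 6

Answer: 6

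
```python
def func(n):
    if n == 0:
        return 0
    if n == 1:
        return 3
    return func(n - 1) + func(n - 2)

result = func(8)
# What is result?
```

Build up from base cases: func(0)=0, func(1)=3, func(2)=3, func(3)=6, func(4)=9, func(5)=15, func(6)=24, ..., func(8)=63

Answer: 63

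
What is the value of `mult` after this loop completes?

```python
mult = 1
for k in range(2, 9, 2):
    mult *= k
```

Product of even numbers 2 to 8
`mult` takes the values: 1 → 2 → 8 → 48 → 384

Answer: 384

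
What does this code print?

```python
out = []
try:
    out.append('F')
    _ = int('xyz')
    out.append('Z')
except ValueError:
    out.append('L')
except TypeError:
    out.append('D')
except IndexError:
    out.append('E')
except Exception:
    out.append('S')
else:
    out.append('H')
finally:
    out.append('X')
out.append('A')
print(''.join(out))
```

Execution trace: 'F' (try body) → 'L' (except ValueError) → 'X' (finally) → 'A' (after the try/except). Output: FLXA

Answer: FLXA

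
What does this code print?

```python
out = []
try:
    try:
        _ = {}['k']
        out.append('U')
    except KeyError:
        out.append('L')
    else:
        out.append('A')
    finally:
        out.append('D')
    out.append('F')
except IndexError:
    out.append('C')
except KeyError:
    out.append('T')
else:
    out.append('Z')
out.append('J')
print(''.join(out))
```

Execution trace: 'L' (inner except KeyError) → 'D' (inner finally) → 'F' (try body, no exception) → 'Z' (else) → 'J' (after the try/except). Output: LDFZJ

Answer: LDFZJ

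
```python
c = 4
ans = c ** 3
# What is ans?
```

Trace:
`c = 4` → c = 4
`ans = c ** 3` → ans = 64
So ans = 64

Answer: 64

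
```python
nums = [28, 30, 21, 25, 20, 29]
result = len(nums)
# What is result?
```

Trace:
`nums = [28, 30, 21, 25, 20, 29]` → nums = [28, 30, 21, 25, 20, 29]
`result = len(nums)` → result = 6
So result = 6

Answer: 6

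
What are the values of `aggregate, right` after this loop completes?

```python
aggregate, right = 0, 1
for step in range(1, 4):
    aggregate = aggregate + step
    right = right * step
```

Sum and factorial of 1 to 3
`aggregate, right` takes the values: (0, 1) → (1, 1) → (3, 1) → (3, 2) → (6, 2) → (6, 6)

Answer: 6, 6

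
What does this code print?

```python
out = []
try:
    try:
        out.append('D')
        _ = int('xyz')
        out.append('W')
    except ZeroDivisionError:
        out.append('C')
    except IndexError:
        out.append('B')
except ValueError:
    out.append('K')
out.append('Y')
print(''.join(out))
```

Execution trace: 'D' (try body) → 'K' (outer except ValueError) → 'Y' (after the try/except). Output: DKY

Answer: DKY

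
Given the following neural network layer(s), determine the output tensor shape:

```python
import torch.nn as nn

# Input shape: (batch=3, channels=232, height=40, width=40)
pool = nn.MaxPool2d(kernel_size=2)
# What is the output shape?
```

Input: (3, 232, 40, 40) -> Output: (3, 232, 20, 20)

Answer: (3, 232, 20, 20)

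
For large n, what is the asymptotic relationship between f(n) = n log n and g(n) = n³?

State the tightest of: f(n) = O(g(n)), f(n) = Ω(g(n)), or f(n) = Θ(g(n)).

n log n vs n³: f(n) = O(g(n)) but not Ω(g(n)) — n³ grows strictly faster than n log n.

Answer: f(n) = O(g(n)) but not Ω(g(n)) — n³ grows strictly faster than n log n.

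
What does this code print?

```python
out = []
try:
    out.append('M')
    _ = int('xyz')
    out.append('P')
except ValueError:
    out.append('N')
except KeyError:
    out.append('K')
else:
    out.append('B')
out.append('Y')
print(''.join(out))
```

Execution trace: 'M' (try body) → 'N' (except ValueError) → 'Y' (after the try/except). Output: MNY

Answer: MNY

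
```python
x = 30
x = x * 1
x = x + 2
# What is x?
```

Trace:
`x = 30` → x = 30
`x = x * 1` → x = 30
`x = x + 2` → x = 32
So x = 32

Answer: 32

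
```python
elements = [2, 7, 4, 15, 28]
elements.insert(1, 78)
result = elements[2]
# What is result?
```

Trace:
`elements = [2, 7, 4, 15, 28]` → elements = [2, 7, 4, 15, 28]
`elements.insert(1, 78)` → elements = [2, 78, 7, 4, 15, 28]
`result = elements[2]` → result = 7
So result = 7

Answer: 7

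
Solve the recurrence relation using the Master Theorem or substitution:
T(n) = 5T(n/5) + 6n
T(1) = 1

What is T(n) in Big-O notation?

By Master Theorem: a=5, b=5, f(n)=6n. Since log_5(5) = 1 and f(n) = Θ(n^1), Case 2 applies. T(n) = O(n log n).

Answer: O(n log n)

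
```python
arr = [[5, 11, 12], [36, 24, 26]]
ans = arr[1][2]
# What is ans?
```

Trace:
`arr = [[5, 11, 12], [36, 24, 26]]` → arr = [[5, 11, 12], [36, 24, 26]]
`ans = arr[1][2]` → ans = 26
So ans = 26

Answer: 26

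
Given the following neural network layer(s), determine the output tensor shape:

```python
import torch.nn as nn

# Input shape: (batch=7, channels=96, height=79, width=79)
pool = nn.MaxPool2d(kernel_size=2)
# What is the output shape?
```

Input: (7, 96, 79, 79) -> Output: (7, 96, 39, 39)

Answer: (7, 96, 39, 39)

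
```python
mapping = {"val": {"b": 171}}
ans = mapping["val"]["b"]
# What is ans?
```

Trace:
`mapping = {"val": {"b": 171}}` → mapping = {'val': {'b': 171}}
`ans = mapping["val"]["b"]` → ans = 171
So ans = 171

Answer: 171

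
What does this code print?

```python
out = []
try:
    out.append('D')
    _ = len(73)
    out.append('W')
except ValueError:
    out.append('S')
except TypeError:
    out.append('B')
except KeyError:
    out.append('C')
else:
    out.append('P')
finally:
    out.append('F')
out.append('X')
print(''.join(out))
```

Execution trace: 'D' (try body) → 'B' (except TypeError) → 'F' (finally) → 'X' (after the try/except). Output: DBFX

Answer: DBFX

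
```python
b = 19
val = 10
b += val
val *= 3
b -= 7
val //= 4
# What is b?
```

Trace:
`b = 19` → b = 19
`val = 10` → val = 10
`b += val` → b = 29
`val *= 3` → val = 30
`b -= 7` → b = 22
`val //= 4` → val = 7
So b = 22

Answer: 22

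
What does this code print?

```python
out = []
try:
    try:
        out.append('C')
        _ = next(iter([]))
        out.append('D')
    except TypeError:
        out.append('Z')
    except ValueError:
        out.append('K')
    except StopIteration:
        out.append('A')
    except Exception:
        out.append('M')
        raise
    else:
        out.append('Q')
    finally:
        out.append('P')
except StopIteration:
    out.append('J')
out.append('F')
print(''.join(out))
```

Execution trace: 'C' (inner try body) → 'A' (inner except StopIteration) → 'P' (inner finally) → 'F' (after the try/except). Output: CAPF

Answer: CAPF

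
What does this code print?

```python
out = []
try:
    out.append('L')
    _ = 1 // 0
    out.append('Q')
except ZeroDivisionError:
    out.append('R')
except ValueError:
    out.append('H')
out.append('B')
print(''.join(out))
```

Execution trace: 'L' (try body) → 'R' (except ZeroDivisionError) → 'B' (after the try/except). Output: LRB

Answer: LRB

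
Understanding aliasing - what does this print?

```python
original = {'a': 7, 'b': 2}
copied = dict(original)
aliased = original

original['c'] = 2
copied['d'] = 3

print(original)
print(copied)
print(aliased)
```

Key concept: dict() creates copy, assignment creates alias.
Step by step:
`original = {'a': 7, 'b': 2}` → original = {'a': 7, 'b': 2}
`copied = dict(original)` → copied = {'a': 7, 'b': 2}
`aliased = original` → aliased = {'a': 7, 'b': 2} (same object as original)
`original['c'] = 2` → original = {'a': 7, 'b': 2, 'c': 2} (same object as aliased); aliased = {'a': 7, 'b': 2, 'c': 2} (same object as original)
`copied['d'] = 3` → copied = {'a': 7, 'b': 2, 'd': 3}
`print(original)` → prints {'a': 7, 'b': 2, 'c': 2}
`print(copied)` → prints {'a': 7, 'b': 2, 'd': 3}
`print(aliased)` → prints {'a': 7, 'b': 2, 'c': 2}

Answer:
{'a': 7, 'b': 2, 'c': 2}
{'a': 7, 'b': 2, 'd': 3}
{'a': 7, 'b': 2, 'c': 2}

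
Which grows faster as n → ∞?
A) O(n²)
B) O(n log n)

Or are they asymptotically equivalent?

O(n²) vs O(n log n): Higher order terms dominate.

Answer: A) O(n²) grows faster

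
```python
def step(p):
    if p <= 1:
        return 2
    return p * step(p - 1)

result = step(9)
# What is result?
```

step(9) = 9 * 8 * 7 * 6 * 5 * 4 * 3 * 2 * 2 = 725760

Answer: 725760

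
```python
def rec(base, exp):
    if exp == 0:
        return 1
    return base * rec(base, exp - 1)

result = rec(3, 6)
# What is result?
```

rec(3, 6) = 3 * 3 * 3 * 3 * 3 * 3 = 729

Answer: 729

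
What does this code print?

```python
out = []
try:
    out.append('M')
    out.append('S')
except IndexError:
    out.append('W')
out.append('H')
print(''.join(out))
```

Execution trace: 'M' (try body) → 'S' (try body, no exception) → 'H' (after the try/except). Output: MSH

Answer: MSH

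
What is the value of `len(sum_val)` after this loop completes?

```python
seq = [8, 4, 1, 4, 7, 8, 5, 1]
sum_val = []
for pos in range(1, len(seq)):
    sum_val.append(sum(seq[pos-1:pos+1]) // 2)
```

Number of 2-element averages
`sum_val` takes the values: [] → [6] → [6, 2] → [6, 2, 2] → [6, 2, 2, 5] → [6, 2, 2, 5, 7] → [6, 2, 2, 5, 7, 6] → [6, 2, 2, 5, 7, 6, 3]
So `len(sum_val)` = 7

Answer: 7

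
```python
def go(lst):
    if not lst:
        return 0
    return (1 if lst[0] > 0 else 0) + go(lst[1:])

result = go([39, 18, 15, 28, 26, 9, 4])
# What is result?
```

Count of positive elements in [39, 18, 15, 28, 26, 9, 4] = 7

Answer: 7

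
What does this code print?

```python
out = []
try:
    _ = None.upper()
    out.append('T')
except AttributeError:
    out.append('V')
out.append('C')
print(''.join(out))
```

Execution trace: 'V' (except AttributeError) → 'C' (after the try/except). Output: VC

Answer: VC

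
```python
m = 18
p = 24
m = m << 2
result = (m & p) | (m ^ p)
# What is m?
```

Trace:
`m = 18` → m = 18
`p = 24` → p = 24
`m = m << 2` → m = 72
`result = (m & p) | (m ^ p)` → result = 88
So m = 72

Answer: 72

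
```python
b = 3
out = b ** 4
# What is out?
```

Trace:
`b = 3` → b = 3
`out = b ** 4` → out = 81
So out = 81

Answer: 81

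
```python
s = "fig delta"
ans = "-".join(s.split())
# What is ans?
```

Trace:
`s = "fig delta"` → s = 'fig delta'
`ans = "-".join(s.split())` → ans = 'fig-delta'
So ans = 'fig-delta'

Answer: 'fig-delta'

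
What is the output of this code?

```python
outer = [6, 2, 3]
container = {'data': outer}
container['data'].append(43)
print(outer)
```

Key concept: dict holds reference to list.
Step by step:
`outer = [6, 2, 3]` → outer = [6, 2, 3]
`container = {'data': outer}` → container = {'data': [6, 2, 3]}
`container['data'].append(43)` → outer = [6, 2, 3, 43]; container = {'data': [6, 2, 3, 43]}
`print(outer)` → prints [6, 2, 3, 43]

Answer: [6, 2, 3, 43]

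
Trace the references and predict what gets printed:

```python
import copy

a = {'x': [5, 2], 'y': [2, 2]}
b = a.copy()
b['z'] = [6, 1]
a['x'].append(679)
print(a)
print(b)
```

Key concept: shallow copy of dict with mutable values.
Step by step:
`a = {'x': [5, 2], 'y': [2, 2]}` → a = {'x': [5, 2], 'y': [2, 2]}
`b = a.copy()` → b = {'x': [5, 2], 'y': [2, 2]}
`b['z'] = [6, 1]` → b = {'x': [5, 2], 'y': [2, 2], 'z': [6, 1]}
`a['x'].append(679)` → a = {'x': [5, 2, 679], 'y': [2, 2]}; b = {'x': [5, 2, 679], 'y': [2, 2], 'z': [6, 1]}
`print(a)` → prints {'x': [5, 2, 679], 'y': [2, 2]}
`print(b)` → prints {'x': [5, 2, 679], 'y': [2, 2], 'z': [6, 1]}

Answer:
{'x': [5, 2, 679], 'y': [2, 2]}
{'x': [5, 2, 679], 'y': [2, 2], 'z': [6, 1]}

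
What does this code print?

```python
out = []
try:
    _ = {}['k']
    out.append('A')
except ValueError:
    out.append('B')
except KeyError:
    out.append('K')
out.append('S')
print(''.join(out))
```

Execution trace: 'K' (except KeyError) → 'S' (after the try/except). Output: KS

Answer: KS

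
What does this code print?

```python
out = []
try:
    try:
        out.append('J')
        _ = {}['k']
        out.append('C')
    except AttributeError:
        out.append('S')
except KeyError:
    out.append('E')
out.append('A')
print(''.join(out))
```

Execution trace: 'J' (try body) → 'E' (outer except KeyError) → 'A' (after the try/except). Output: JEA

Answer: JEA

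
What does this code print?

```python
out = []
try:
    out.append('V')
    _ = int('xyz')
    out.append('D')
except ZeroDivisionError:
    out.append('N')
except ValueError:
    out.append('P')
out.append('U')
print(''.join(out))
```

Execution trace: 'V' (try body) → 'P' (except ValueError) → 'U' (after the try/except). Output: VPU

Answer: VPU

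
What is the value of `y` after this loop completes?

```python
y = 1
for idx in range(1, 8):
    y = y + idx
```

Start at 1, add 1 through 7
`y` takes the values: 1 → 2 → 4 → 7 → 11 → 16 → 22 → 29

Answer: 29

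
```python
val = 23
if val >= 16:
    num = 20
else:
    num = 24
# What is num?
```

Trace:
`val = 23` → val = 23
`if val >= 16: ...` → val >= 16 is True → num = 20
So num = 20

Answer: 20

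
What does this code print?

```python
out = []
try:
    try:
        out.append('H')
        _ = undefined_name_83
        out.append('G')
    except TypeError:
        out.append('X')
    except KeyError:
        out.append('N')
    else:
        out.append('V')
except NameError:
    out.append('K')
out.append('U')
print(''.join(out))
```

Execution trace: 'H' (try body) → 'K' (outer except NameError) → 'U' (after the try/except). Output: HKU

Answer: HKU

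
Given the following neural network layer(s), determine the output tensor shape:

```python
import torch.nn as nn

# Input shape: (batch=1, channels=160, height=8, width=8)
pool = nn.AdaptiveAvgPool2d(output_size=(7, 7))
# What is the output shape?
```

Input: (1, 160, 8, 8) -> Output: (1, 160, 7, 7)

Answer: (1, 160, 7, 7)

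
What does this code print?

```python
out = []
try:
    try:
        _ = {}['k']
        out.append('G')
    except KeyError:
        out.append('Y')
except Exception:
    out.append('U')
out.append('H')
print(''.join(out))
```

Execution trace: 'Y' (inner except KeyError) → 'H' (after the try/except). Output: YH

Answer: YH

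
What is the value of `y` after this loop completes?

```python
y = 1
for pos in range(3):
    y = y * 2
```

Multiply by 2, 3 times: 1 * 2^3 = 8
`y` takes the values: 1 → 2 → 4 → 8

Answer: 8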